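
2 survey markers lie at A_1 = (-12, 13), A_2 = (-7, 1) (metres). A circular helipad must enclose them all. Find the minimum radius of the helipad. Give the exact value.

The smallest circle enclosing two points has them as diameter endpoints.
Centre = midpoint = (-9.5, 7); r² = |A_1A_2|²/4 = 169/4 = 42.25.
r = √(42.25) = 6.5.

6.5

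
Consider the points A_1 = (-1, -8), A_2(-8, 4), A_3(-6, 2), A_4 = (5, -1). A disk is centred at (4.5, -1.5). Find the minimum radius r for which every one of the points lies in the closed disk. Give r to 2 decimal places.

The required radius is the distance from (4.5, -1.5) to the farthest point.
Squared distances: 72.5, 186.5, 122.5, 0.5.
Maximum is 186.5, attained at A_2.
r = √(186.5) ≈ 13.66.

13.66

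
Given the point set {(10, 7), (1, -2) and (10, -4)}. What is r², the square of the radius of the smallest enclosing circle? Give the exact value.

42.5

Call the three points A, B, C in the order given.
Side lengths²: AB² = 162, AC² = 121, BC² = 85.
Since AB² = 162 < 121 + 85 = 206, the triangle is acute, so the smallest enclosing circle is the circumcircle.
Circumcentre = (6.5, 1.5), r² = 42.5.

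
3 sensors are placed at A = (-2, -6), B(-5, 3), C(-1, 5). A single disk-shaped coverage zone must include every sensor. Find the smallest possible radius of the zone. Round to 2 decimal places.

5.52

Side lengths²: AB² = 90, AC² = 122, BC² = 20.
Since AC² = 122 ≥ 90 + 20 = 110, the angle opposite AC is not acute, so the smallest enclosing circle has AC as diameter.
Centre = midpoint of AC = (-1.5, -0.5), r² = 122/4 = 30.5.
r = √(30.5) ≈ 5.52.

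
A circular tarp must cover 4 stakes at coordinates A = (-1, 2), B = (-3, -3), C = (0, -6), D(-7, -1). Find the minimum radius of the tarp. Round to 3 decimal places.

4.561

The minimum enclosing circle of a finite set is fixed by two of the points (as a diameter) or three (as a circumcircle).
The minimum enclosing circle is determined by three boundary points: A, C, D.
Their circumcentre is (-89/34, -77/34) with r² = 12025/578.
The farthest remaining point B is at distance² 397/578 ≤ 12025/578.
r = √(12025/578) ≈ 4.561.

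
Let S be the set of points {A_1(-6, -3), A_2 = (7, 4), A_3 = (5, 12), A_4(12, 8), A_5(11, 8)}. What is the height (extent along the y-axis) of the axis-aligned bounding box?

15

max y = 12, min y = -3, so height = 15.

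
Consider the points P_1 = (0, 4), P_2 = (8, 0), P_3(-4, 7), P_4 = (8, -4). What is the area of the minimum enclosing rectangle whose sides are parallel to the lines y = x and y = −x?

57.5

In coordinates u = x + y, v = x − y the rectangle is axis-aligned; the map (x,y)→(u,v) scales areas by 2.
u-values: 4, 8, 3, 4; range = 8 − 3 = 5.
v-values: -4, 8, -11, 12; range = 12 − (-11) = 23.
Area = (5 × 23) / 2 = 57.5.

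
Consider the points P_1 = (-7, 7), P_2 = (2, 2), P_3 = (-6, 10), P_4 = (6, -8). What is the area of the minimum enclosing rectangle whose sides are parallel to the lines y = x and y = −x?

90

In coordinates u = x + y, v = x − y the rectangle is axis-aligned; the map (x,y)→(u,v) scales areas by 2.
u-values: 0, 4, 4, -2; range = 4 − (-2) = 6.
v-values: -14, 0, -16, 14; range = 14 − (-16) = 30.
Area = (6 × 30) / 2 = 90.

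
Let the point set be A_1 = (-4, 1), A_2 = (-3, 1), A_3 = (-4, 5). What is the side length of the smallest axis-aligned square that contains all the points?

4

The bounding box has width 1 and height 4.
An axis-aligned square enclosing the set must have side ≥ max(width, height).
So the minimum side is max(1, 4) = 4.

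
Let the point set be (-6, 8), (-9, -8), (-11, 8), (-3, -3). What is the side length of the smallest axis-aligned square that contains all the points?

16

The bounding box has width 8 and height 16.
An axis-aligned square enclosing the set must have side ≥ max(width, height).
So the minimum side is max(8, 16) = 16.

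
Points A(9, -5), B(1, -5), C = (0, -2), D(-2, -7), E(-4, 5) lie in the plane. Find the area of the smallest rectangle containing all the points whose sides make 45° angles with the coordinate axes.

149.5

In coordinates u = x + y, v = x − y the rectangle is axis-aligned; the map (x,y)→(u,v) scales areas by 2.
u-values: 4, -4, -2, -9, 1; range = 4 − (-9) = 13.
v-values: 14, 6, 2, 5, -9; range = 14 − (-9) = 23.
Area = (13 × 23) / 2 = 149.5.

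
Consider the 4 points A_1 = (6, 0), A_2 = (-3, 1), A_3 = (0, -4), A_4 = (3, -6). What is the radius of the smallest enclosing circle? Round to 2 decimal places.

4.91

The minimum enclosing circle of a finite set is fixed by two of the points (as a diameter) or three (as a circumcircle).
The minimum enclosing circle is determined by three boundary points: A_1, A_2, A_4.
Their circumcentre is (49/38, -53/38) with r² = 17425/722.
The farthest remaining point A_3 is at distance² 6101/722 ≤ 17425/722.
r = √(17425/722) ≈ 4.91.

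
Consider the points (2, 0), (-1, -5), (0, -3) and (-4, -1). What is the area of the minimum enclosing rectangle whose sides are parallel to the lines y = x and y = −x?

In coordinates u = x + y, v = x − y the rectangle is axis-aligned; the map (x,y)→(u,v) scales areas by 2.
u-values: 2, -6, -3, -5; range = 2 − (-6) = 8.
v-values: 2, 4, 3, -3; range = 4 − (-3) = 7.
Area = (8 × 7) / 2 = 28.

28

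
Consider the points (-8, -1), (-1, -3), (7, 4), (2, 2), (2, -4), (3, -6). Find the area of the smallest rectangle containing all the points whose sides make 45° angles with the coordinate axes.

In coordinates u = x + y, v = x − y the rectangle is axis-aligned; the map (x,y)→(u,v) scales areas by 2.
u-values: -9, -4, 11, 4, -2, -3; range = 11 − (-9) = 20.
v-values: -7, 2, 3, 0, 6, 9; range = 9 − (-7) = 16.
Area = (20 × 16) / 2 = 160.

160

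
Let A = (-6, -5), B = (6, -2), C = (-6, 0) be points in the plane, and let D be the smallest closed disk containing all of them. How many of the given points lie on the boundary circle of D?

3

Side lengths²: AB² = 153, AC² = 25, BC² = 148.
Since AB² = 153 < 148 + 25 = 173, the triangle is acute, so the smallest enclosing circle is the circumcircle.
Circumcentre = (-0.25, -2.5), r² = 39.3125.
The points at distance exactly r from the centre are A, B, C — 3 points.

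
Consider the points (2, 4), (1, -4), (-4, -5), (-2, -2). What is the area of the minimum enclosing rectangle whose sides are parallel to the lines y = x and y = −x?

52.5

In coordinates u = x + y, v = x − y the rectangle is axis-aligned; the map (x,y)→(u,v) scales areas by 2.
u-values: 6, -3, -9, -4; range = 6 − (-9) = 15.
v-values: -2, 5, 1, 0; range = 5 − (-2) = 7.
Area = (15 × 7) / 2 = 52.5.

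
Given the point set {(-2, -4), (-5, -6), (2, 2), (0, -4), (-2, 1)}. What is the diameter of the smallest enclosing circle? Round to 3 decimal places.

10.630

By Welzl's lemma the MEC is supported by two points (diametrically opposite) or three points (on a circumcircle).
The farthest pair is (-5, -6)–(2, 2) with squared distance 113. The circle on this segment as diameter has centre (-1.5, -2) and r² = 113/4 = 28.25.
Check (-2, -4): distance² to centre = 4.25 ≤ 28.25, so it lies inside.
All remaining points lie in this disk, and no smaller disk contains both endpoints, so this is the minimum enclosing circle.
Diameter = 2r = 2√(28.25) ≈ 10.630.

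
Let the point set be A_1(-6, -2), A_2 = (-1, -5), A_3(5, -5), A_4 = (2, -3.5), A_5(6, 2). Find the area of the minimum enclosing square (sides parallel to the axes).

The bounding box has width 12 and height 7.
An axis-aligned square enclosing the set must have side ≥ max(width, height).
So the minimum side is max(12, 7) = 12.
Area = 12² = 144.

144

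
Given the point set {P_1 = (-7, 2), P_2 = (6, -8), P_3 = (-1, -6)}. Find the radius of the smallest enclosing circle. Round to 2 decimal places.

8.20

Side lengths²: P_1P_2² = 269, P_1P_3² = 100, P_2P_3² = 53.
Since P_1P_2² = 269 ≥ 100 + 53 = 153, the angle opposite P_1P_2 is not acute, so the smallest enclosing circle has P_1P_2 as diameter.
Centre = midpoint of P_1P_2 = (-0.5, -3), r² = 269/4 = 67.25.
r = √(67.25) ≈ 8.20.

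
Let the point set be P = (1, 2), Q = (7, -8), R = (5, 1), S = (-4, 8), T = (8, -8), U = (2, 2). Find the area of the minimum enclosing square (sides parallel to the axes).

The bounding box has width 12 and height 16.
An axis-aligned square enclosing the set must have side ≥ max(width, height).
So the minimum side is max(12, 16) = 16.
Area = 16² = 256.

256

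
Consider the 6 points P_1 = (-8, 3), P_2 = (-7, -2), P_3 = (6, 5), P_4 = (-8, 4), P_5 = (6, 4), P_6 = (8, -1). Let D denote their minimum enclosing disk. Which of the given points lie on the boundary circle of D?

A smallest enclosing disk is always determined by at most three of the input points on its boundary.
The farthest pair is P_4–P_6 with squared distance 281. The circle on this segment as diameter has centre (0, 1.5) and r² = 281/4 = 70.25.
Check P_1: distance² to centre = 66.25 ≤ 70.25, so it lies inside.
All remaining points lie in this disk, and no smaller disk contains both endpoints, so this is the minimum enclosing circle.
The points at distance exactly r from the centre are P_4, P_6 — 2 points.

P_4, P_6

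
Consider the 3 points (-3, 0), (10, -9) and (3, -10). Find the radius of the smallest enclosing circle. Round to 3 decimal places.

Call the three points A, B, C in the order given.
Side lengths²: AB² = 250, AC² = 136, BC² = 50.
Since AB² = 250 ≥ 136 + 50 = 186, the angle opposite AB is not acute, so the smallest enclosing circle has AB as diameter.
Centre = midpoint of AB = (3.5, -4.5), r² = 250/4 = 62.5.
r = √(62.5) ≈ 7.906.

7.906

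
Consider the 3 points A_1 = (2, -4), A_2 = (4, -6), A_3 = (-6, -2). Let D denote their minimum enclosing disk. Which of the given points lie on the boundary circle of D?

A_2, A_3

Side lengths²: A_1A_2² = 8, A_1A_3² = 68, A_2A_3² = 116.
Since A_2A_3² = 116 ≥ 68 + 8 = 76, the angle opposite A_2A_3 is not acute, so the smallest enclosing circle has A_2A_3 as diameter.
Centre = midpoint of A_2A_3 = (-1, -4), r² = 116/4 = 29.
The points at distance exactly r from the centre are A_2, A_3 — 2 points.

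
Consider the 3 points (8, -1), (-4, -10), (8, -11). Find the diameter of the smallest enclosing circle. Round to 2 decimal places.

Call the three points A, B, C in the order given.
Side lengths²: AB² = 225, AC² = 100, BC² = 145.
Since AB² = 225 < 145 + 100 = 245, the triangle is acute, so the smallest enclosing circle is the circumcircle.
Circumcentre = (2.375, -6), r² = 56.640625.
Diameter = 2r = 2√(56.640625) ≈ 15.05.

15.05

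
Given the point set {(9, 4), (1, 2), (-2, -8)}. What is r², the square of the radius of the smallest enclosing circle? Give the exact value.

66.25

Call the three points A, B, C in the order given.
Side lengths²: AB² = 68, AC² = 265, BC² = 109.
Since AC² = 265 ≥ 109 + 68 = 177, the angle opposite AC is not acute, so the smallest enclosing circle has AC as diameter.
Centre = midpoint of AC = (3.5, -2), r² = 265/4 = 66.25.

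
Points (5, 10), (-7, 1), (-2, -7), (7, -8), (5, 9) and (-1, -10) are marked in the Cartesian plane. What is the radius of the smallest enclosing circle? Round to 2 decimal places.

By Welzl's lemma the MEC is supported by two points (diametrically opposite) or three points (on a circumcircle).
The farthest pair is (5, 10)–(-1, -10) with squared distance 436. The circle on this segment as diameter has centre (2, 0) and r² = 436/4 = 109.
Check (-7, 1): distance² to centre = 82 ≤ 109, so it lies inside.
All remaining points lie in this disk, and no smaller disk contains both endpoints, so this is the minimum enclosing circle.
r = √109 ≈ 10.44.

10.44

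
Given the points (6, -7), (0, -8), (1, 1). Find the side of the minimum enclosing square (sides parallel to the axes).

The bounding box has width 6 and height 9.
An axis-aligned square enclosing the set must have side ≥ max(width, height).
So the minimum side is max(6, 9) = 9.

9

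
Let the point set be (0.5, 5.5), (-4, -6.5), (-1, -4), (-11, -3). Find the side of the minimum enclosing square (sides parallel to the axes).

12

The bounding box has width 11.5 and height 12.
An axis-aligned square enclosing the set must have side ≥ max(width, height).
So the minimum side is max(11.5, 12) = 12.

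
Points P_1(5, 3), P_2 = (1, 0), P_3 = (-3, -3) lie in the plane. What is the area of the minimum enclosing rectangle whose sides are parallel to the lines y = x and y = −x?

In coordinates u = x + y, v = x − y the rectangle is axis-aligned; the map (x,y)→(u,v) scales areas by 2.
u-values: 8, 1, -6; range = 8 − (-6) = 14.
v-values: 2, 1, 0; range = 2 − 0 = 2.
Area = (14 × 2) / 2 = 14.

14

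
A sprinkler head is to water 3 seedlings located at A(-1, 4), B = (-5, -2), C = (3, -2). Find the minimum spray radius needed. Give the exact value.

13/3

Side lengths²: AB² = 52, AC² = 52, BC² = 64.
Since BC² = 64 < 52 + 52 = 104, the triangle is acute, so the smallest enclosing circle is the circumcircle.
Circumcentre = (-1, -1/3), r² = 169/9.
r = √(169/9) = 13/3.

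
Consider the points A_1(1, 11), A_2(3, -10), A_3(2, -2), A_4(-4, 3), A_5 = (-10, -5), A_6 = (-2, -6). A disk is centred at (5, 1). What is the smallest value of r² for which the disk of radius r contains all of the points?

261

The required radius is the distance from (5, 1) to the farthest point.
Squared distances: 116, 125, 18, 85, 261, 98.
Maximum is 261, attained at A_5.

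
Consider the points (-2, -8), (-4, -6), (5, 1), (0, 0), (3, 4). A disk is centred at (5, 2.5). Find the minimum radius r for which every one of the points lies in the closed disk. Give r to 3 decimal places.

12.619

The required radius is the distance from (5, 2.5) to the farthest point.
Squared distances: 159.25, 153.25, 2.25, 31.25, 6.25.
Maximum is 159.25, attained at (-2, -8).
r = √(159.25) ≈ 12.619.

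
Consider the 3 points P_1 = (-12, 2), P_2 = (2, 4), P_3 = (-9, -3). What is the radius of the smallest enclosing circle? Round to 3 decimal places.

Side lengths²: P_1P_2² = 200, P_1P_3² = 34, P_2P_3² = 170.
Since P_1P_2² = 200 < 170 + 34 = 204, the triangle is acute, so the smallest enclosing circle is the circumcircle.
Circumcentre = (-189/38, 107/38), r² = 36125/722.
r = √(36125/722) ≈ 7.074.

7.074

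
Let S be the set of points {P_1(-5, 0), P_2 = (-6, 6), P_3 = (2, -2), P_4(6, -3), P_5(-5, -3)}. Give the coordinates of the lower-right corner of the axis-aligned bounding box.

x-range [-6, 6], y-range [-3, 6].
The lower-right corner is (6, -3).

(6, -3)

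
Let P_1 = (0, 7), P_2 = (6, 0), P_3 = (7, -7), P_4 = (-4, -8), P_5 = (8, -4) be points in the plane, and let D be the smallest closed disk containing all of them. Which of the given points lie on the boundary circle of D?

P_1, P_3, P_4

A smallest enclosing disk is always determined by at most three of the input points on its boundary.
The minimum enclosing circle is determined by three boundary points: P_1, P_3, P_4.
Their circumcentre is (43/46, -59/46) with r² = 73505/1058.
The farthest remaining point P_5 is at distance² 60625/1058 ≤ 73505/1058.
The points at distance exactly r from the centre are P_1, P_3, P_4 — 3 points.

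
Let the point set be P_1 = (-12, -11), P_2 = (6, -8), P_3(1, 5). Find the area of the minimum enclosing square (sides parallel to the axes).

324

The bounding box has width 18 and height 16.
An axis-aligned square enclosing the set must have side ≥ max(width, height).
So the minimum side is max(18, 16) = 18.
Area = 18² = 324.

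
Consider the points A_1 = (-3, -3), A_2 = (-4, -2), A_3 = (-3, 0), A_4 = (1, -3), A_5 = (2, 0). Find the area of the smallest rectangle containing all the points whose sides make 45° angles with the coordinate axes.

28

In coordinates u = x + y, v = x − y the rectangle is axis-aligned; the map (x,y)→(u,v) scales areas by 2.
u-values: -6, -6, -3, -2, 2; range = 2 − (-6) = 8.
v-values: 0, -2, -3, 4, 2; range = 4 − (-3) = 7.
Area = (8 × 7) / 2 = 28.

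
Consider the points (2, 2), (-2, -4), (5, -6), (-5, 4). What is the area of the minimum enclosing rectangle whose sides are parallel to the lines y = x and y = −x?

In coordinates u = x + y, v = x − y the rectangle is axis-aligned; the map (x,y)→(u,v) scales areas by 2.
u-values: 4, -6, -1, -1; range = 4 − (-6) = 10.
v-values: 0, 2, 11, -9; range = 11 − (-9) = 20.
Area = (10 × 20) / 2 = 100.

100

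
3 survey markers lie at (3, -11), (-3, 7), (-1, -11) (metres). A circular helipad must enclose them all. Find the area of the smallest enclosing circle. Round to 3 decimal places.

282.743

Call the three points A, B, C in the order given.
Side lengths²: AB² = 360, AC² = 16, BC² = 328.
Since AB² = 360 ≥ 328 + 16 = 344, the angle opposite AB is not acute, so the smallest enclosing circle has AB as diameter.
Centre = midpoint of AB = (0, -2), r² = 360/4 = 90.
Area = π·r² = π·90 ≈ 282.743.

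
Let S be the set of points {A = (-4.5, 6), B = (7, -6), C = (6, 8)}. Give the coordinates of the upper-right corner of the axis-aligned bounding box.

(7, 8)

x-range [-4.5, 7], y-range [-6, 8].
The upper-right corner is (7, 8).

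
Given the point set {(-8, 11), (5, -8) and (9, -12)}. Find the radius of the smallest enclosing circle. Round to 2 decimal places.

14.30

Call the three points A, B, C in the order given.
Side lengths²: AB² = 530, AC² = 818, BC² = 32.
Since AC² = 818 ≥ 530 + 32 = 562, the angle opposite AC is not acute, so the smallest enclosing circle has AC as diameter.
Centre = midpoint of AC = (0.5, -0.5), r² = 818/4 = 204.5.
r = √(204.5) ≈ 14.30.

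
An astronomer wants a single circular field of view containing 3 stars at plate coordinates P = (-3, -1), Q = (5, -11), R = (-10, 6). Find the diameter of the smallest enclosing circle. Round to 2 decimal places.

Side lengths²: PQ² = 164, PR² = 98, QR² = 514.
Since QR² = 514 ≥ 164 + 98 = 262, the angle opposite QR is not acute, so the smallest enclosing circle has QR as diameter.
Centre = midpoint of QR = (-2.5, -2.5), r² = 514/4 = 128.5.
Diameter = 2r = 2√(128.5) ≈ 22.67.

22.67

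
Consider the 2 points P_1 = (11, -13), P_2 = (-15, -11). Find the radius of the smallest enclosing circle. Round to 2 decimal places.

The smallest circle enclosing two points has them as diameter endpoints.
Centre = midpoint = (-2, -12); r² = |P_1P_2|²/4 = 680/4 = 170.
r = √170 ≈ 13.04.

13.04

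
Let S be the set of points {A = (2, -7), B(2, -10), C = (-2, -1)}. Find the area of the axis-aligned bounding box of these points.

36

x ranges over [-2, 2], width 4.
y ranges over [-10, -1], height 9.
Area = 4 × 9 = 36.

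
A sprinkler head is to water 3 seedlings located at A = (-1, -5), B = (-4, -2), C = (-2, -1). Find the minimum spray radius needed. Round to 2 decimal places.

Side lengths²: AB² = 18, AC² = 17, BC² = 5.
Since AB² = 18 < 17 + 5 = 22, the triangle is acute, so the smallest enclosing circle is the circumcircle.
Circumcentre = (-13/6, -19/6), r² = 85/18.
r = √(85/18) ≈ 2.17.

2.17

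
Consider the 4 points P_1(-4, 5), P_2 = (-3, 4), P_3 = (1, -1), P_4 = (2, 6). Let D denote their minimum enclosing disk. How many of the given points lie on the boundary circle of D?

A smallest enclosing disk is always determined by at most three of the input points on its boundary.
The minimum enclosing circle is determined by three boundary points: P_1, P_3, P_4.
Their circumcentre is (-45/82, 229/82) with r² = 56425/3362.
The farthest remaining point P_2 is at distance² 25101/3362 ≤ 56425/3362.
The points at distance exactly r from the centre are P_1, P_3, P_4 — 3 points.

3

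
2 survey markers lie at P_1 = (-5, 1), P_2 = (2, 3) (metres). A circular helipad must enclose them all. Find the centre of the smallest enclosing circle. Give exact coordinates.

(-1.5, 2)

The smallest circle enclosing two points has them as diameter endpoints.
Centre = midpoint = (-1.5, 2); r² = |P_1P_2|²/4 = 53/4 = 13.25.
Centre = (-1.5, 2).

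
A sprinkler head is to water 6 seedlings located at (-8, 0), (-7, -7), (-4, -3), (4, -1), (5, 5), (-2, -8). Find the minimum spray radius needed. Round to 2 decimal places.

8.49

The farthest pair is (-7, -7)–(5, 5) with squared distance 288. The circle on this segment as diameter has centre (-1, -1) and r² = 288/4 = 72.
Check (-8, 0): distance² to centre = 50 ≤ 72, so it lies inside.
All remaining points lie in this disk, and no smaller disk contains both endpoints, so this is the minimum enclosing circle.
r = √72 ≈ 8.49.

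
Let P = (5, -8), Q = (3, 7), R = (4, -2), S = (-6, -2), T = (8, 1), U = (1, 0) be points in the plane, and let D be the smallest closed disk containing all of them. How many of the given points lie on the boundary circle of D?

By Welzl's lemma the MEC is supported by two points (diametrically opposite) or three points (on a circumcircle).
The minimum enclosing circle is determined by three boundary points: P, Q, S.
Their circumcentre is (61/34, -27/34) with r² = 35953/578.
The farthest remaining point T is at distance² 24121/578 ≤ 35953/578.
The points at distance exactly r from the centre are P, Q, S — 3 points.

3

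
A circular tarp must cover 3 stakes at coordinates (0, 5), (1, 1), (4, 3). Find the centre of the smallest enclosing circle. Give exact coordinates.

Call the three points A, B, C in the order given.
Side lengths²: AB² = 17, AC² = 20, BC² = 13.
Since AC² = 20 < 17 + 13 = 30, the triangle is acute, so the smallest enclosing circle is the circumcircle.
Circumcentre = (23/14, 23/7), r² = 1105/196.
Centre = (23/14, 23/7).

(23/14, 23/7)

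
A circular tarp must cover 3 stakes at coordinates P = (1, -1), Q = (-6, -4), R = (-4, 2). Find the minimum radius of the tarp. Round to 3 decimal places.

3.901

Side lengths²: PQ² = 58, PR² = 34, QR² = 40.
Since PQ² = 58 < 40 + 34 = 74, the triangle is acute, so the smallest enclosing circle is the circumcircle.
Circumcentre = (-17/6, -31/18), r² = 2465/162.
r = √(2465/162) ≈ 3.901.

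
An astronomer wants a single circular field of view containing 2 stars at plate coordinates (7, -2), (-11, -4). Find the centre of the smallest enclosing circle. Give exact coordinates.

The smallest circle enclosing two points has them as diameter endpoints.
Centre = midpoint = (-2, -3); r² = |(7, -2)−(-11, -4)|²/4 = 328/4 = 82.
Centre = (-2, -3).

(-2, -3)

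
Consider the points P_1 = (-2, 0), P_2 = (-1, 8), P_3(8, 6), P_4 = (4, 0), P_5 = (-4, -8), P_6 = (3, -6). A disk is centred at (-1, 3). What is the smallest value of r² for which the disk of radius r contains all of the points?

130

The required radius is the distance from (-1, 3) to the farthest point.
Squared distances: 10, 25, 90, 34, 130, 97.
Maximum is 130, attained at P_5.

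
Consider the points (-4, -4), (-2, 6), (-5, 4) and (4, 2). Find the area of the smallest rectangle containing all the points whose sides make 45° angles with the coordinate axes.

In coordinates u = x + y, v = x − y the rectangle is axis-aligned; the map (x,y)→(u,v) scales areas by 2.
u-values: -8, 4, -1, 6; range = 6 − (-8) = 14.
v-values: 0, -8, -9, 2; range = 2 − (-9) = 11.
Area = (14 × 11) / 2 = 77.

77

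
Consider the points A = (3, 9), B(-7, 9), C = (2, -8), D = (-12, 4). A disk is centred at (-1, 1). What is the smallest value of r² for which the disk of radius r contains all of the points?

The required radius is the distance from (-1, 1) to the farthest point.
Squared distances: 80, 100, 90, 130.
Maximum is 130, attained at D.

130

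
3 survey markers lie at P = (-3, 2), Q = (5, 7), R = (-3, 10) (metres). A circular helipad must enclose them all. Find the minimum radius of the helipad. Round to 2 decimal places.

Side lengths²: PQ² = 89, PR² = 64, QR² = 73.
Since PQ² = 89 < 73 + 64 = 137, the triangle is acute, so the smallest enclosing circle is the circumcircle.
Circumcentre = (0.0625, 6), r² = 25.37890625.
r = √(25.37890625) ≈ 5.04.

5.04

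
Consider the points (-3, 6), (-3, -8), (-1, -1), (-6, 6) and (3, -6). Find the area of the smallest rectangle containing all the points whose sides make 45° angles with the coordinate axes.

In coordinates u = x + y, v = x − y the rectangle is axis-aligned; the map (x,y)→(u,v) scales areas by 2.
u-values: 3, -11, -2, 0, -3; range = 3 − (-11) = 14.
v-values: -9, 5, 0, -12, 9; range = 9 − (-12) = 21.
Area = (14 × 21) / 2 = 147.

147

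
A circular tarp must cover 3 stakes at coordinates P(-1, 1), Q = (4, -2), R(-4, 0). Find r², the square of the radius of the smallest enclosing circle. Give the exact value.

17

Side lengths²: PQ² = 34, PR² = 10, QR² = 68.
Since QR² = 68 ≥ 34 + 10 = 44, the angle opposite QR is not acute, so the smallest enclosing circle has QR as diameter.
Centre = midpoint of QR = (0, -1), r² = 68/4 = 17.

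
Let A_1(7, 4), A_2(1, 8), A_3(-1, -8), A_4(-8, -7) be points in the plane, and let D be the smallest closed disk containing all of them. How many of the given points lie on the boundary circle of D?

3

The minimum enclosing circle is determined by three boundary points: A_1, A_2, A_4.
Their circumcentre is (-16/21, -8/7) with r² = 38233/441.
The farthest remaining point A_3 is at distance² 20761/441 ≤ 38233/441.
The points at distance exactly r from the centre are A_1, A_2, A_4 — 3 points.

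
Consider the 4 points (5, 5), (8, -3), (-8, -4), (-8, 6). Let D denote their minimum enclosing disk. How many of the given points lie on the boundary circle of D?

3

The minimum enclosing circle of a finite set is fixed by two of the points (as a diameter) or three (as a circumcircle).
The minimum enclosing circle is determined by three boundary points: (8, -3), (-8, -4), (-8, 6).
Their circumcentre is (-0.28125, 1) with r² = 84.5791015625.
The farthest remaining point (5, 5) is at distance² 43.8916015625 ≤ 84.5791015625.
The points at distance exactly r from the centre are (8, -3), (-8, -4), (-8, 6) — 3 points.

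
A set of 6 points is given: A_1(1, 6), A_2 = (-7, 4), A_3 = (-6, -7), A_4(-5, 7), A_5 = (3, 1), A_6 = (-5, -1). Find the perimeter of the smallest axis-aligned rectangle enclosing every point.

48

Width = max x − min x = 3 − (-7) = 10.
Height = max y − min y = 7 − (-7) = 14.
Perimeter = 2(10 + 14) = 48.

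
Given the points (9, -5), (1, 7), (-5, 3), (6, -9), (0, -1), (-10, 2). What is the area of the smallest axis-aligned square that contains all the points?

361

The bounding box has width 19 and height 16.
An axis-aligned square enclosing the set must have side ≥ max(width, height).
So the minimum side is max(19, 16) = 19.
Area = 19² = 361.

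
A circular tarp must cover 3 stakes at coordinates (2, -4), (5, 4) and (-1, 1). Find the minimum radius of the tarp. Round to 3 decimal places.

4.285

Call the three points A, B, C in the order given.
Side lengths²: AB² = 73, AC² = 34, BC² = 45.
Since AB² = 73 < 45 + 34 = 79, the triangle is acute, so the smallest enclosing circle is the circumcircle.
Circumcentre = (83/26, 3/26), r² = 6205/338.
r = √(6205/338) ≈ 4.285.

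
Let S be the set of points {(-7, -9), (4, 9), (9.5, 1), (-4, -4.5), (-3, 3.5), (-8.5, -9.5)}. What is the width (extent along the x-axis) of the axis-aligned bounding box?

max x = 9.5, min x = -8.5, so width = 18.

18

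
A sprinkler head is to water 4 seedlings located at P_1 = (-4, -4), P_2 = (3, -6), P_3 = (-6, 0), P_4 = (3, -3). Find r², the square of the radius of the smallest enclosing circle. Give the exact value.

29.25

A smallest enclosing disk is always determined by at most three of the input points on its boundary.
The farthest pair is P_2–P_3 with squared distance 117. The circle on this segment as diameter has centre (-1.5, -3) and r² = 117/4 = 29.25.
Check P_1: distance² to centre = 7.25 ≤ 29.25, so it lies inside.
All remaining points lie in this disk, and no smaller disk contains both endpoints, so this is the minimum enclosing circle.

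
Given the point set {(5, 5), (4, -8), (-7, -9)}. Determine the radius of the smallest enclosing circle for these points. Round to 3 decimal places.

9.220

Call the three points A, B, C in the order given.
Side lengths²: AB² = 170, AC² = 340, BC² = 122.
Since AC² = 340 ≥ 170 + 122 = 292, the angle opposite AC is not acute, so the smallest enclosing circle has AC as diameter.
Centre = midpoint of AC = (-1, -2), r² = 340/4 = 85.
r = √85 ≈ 9.220.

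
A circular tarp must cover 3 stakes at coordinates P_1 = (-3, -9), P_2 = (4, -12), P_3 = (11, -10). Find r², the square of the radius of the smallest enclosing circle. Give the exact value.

Side lengths²: P_1P_2² = 58, P_1P_3² = 197, P_2P_3² = 53.
Since P_1P_3² = 197 ≥ 58 + 53 = 111, the angle opposite P_1P_3 is not acute, so the smallest enclosing circle has P_1P_3 as diameter.
Centre = midpoint of P_1P_3 = (4, -9.5), r² = 197/4 = 49.25.

49.25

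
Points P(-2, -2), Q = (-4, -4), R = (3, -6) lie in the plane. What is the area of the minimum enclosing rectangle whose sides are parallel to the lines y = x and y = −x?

In coordinates u = x + y, v = x − y the rectangle is axis-aligned; the map (x,y)→(u,v) scales areas by 2.
u-values: -4, -8, -3; range = -3 − (-8) = 5.
v-values: 0, 0, 9; range = 9 − 0 = 9.
Area = (5 × 9) / 2 = 22.5.

22.5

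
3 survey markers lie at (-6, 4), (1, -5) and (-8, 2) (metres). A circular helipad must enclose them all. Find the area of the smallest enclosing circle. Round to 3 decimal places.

Call the three points A, B, C in the order given.
Side lengths²: AB² = 130, AC² = 8, BC² = 130.
Since BC² = 130 < 130 + 8 = 138, the triangle is acute, so the smallest enclosing circle is the circumcircle.
Circumcentre = (-3.0625, -0.9375), r² = 33.0078125.
Area = π·r² = π·33.0078125 ≈ 103.697.

103.697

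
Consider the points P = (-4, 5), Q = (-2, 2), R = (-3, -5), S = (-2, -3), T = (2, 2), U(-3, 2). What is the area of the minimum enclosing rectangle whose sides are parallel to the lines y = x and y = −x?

In coordinates u = x + y, v = x − y the rectangle is axis-aligned; the map (x,y)→(u,v) scales areas by 2.
u-values: 1, 0, -8, -5, 4, -1; range = 4 − (-8) = 12.
v-values: -9, -4, 2, 1, 0, -5; range = 2 − (-9) = 11.
Area = (12 × 11) / 2 = 66.

66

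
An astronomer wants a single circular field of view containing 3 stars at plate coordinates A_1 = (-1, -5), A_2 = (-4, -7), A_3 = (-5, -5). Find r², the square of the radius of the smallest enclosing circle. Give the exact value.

4.0625

Side lengths²: A_1A_2² = 13, A_1A_3² = 16, A_2A_3² = 5.
Since A_1A_3² = 16 < 13 + 5 = 18, the triangle is acute, so the smallest enclosing circle is the circumcircle.
Circumcentre = (-3, -5.25), r² = 4.0625.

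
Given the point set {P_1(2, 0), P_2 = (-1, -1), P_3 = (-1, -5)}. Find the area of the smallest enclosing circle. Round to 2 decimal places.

26.70

Side lengths²: P_1P_2² = 10, P_1P_3² = 34, P_2P_3² = 16.
Since P_1P_3² = 34 ≥ 16 + 10 = 26, the angle opposite P_1P_3 is not acute, so the smallest enclosing circle has P_1P_3 as diameter.
Centre = midpoint of P_1P_3 = (0.5, -2.5), r² = 34/4 = 8.5.
Area = π·r² = π·8.5 ≈ 26.70.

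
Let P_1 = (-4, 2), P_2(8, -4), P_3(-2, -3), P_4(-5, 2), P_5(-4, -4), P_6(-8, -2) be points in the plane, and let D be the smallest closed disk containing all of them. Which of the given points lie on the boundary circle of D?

By Welzl's lemma the MEC is supported by two points (diametrically opposite) or three points (on a circumcircle).
The farthest pair is P_2–P_6 with squared distance 260. The circle on this segment as diameter has centre (0, -3) and r² = 260/4 = 65.
Check P_1: distance² to centre = 41 ≤ 65, so it lies inside.
All remaining points lie in this disk, and no smaller disk contains both endpoints, so this is the minimum enclosing circle.
The points at distance exactly r from the centre are P_2, P_6 — 2 points.

P_2, P_6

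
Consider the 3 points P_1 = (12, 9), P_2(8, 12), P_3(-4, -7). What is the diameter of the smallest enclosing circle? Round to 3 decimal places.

22.700

Side lengths²: P_1P_2² = 25, P_1P_3² = 512, P_2P_3² = 505.
Since P_1P_3² = 512 < 505 + 25 = 530, the triangle is acute, so the smallest enclosing circle is the circumcircle.
Circumcentre = (47/14, 23/14), r² = 12625/98.
Diameter = 2r = 2√(12625/98) ≈ 22.700.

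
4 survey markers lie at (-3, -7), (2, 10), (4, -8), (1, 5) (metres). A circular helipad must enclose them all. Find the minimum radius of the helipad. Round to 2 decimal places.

The minimum enclosing circle is determined by three boundary points: (-3, -7), (2, 10), (4, -8).
Their circumcentre is (105/62, 53/62) with r² = 160925/1922.
The farthest remaining point (1, 5) is at distance² 33949/1922 ≤ 160925/1922.
r = √(160925/1922) ≈ 9.15.

9.15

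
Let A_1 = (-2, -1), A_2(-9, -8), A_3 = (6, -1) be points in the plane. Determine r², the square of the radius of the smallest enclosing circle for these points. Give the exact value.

Side lengths²: A_1A_2² = 98, A_1A_3² = 64, A_2A_3² = 274.
Since A_2A_3² = 274 ≥ 98 + 64 = 162, the angle opposite A_2A_3 is not acute, so the smallest enclosing circle has A_2A_3 as diameter.
Centre = midpoint of A_2A_3 = (-1.5, -4.5), r² = 274/4 = 68.5.

68.5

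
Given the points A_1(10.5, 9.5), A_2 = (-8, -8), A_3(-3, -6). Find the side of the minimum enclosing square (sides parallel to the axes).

The bounding box has width 18.5 and height 17.5.
An axis-aligned square enclosing the set must have side ≥ max(width, height).
So the minimum side is max(18.5, 17.5) = 18.5.

18.5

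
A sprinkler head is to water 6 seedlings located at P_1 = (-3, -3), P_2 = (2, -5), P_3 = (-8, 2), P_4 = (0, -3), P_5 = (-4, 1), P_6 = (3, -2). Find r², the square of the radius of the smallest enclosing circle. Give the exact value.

37.25

A smallest enclosing disk is always determined by at most three of the input points on its boundary.
The farthest pair is P_2–P_3 with squared distance 149. The circle on this segment as diameter has centre (-3, -1.5) and r² = 149/4 = 37.25.
Check P_1: distance² to centre = 2.25 ≤ 37.25, so it lies inside.
All remaining points lie in this disk, and no smaller disk contains both endpoints, so this is the minimum enclosing circle.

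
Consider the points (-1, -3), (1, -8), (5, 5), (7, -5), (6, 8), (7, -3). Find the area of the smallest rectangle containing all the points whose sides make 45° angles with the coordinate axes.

147

In coordinates u = x + y, v = x − y the rectangle is axis-aligned; the map (x,y)→(u,v) scales areas by 2.
u-values: -4, -7, 10, 2, 14, 4; range = 14 − (-7) = 21.
v-values: 2, 9, 0, 12, -2, 10; range = 12 − (-2) = 14.
Area = (21 × 14) / 2 = 147.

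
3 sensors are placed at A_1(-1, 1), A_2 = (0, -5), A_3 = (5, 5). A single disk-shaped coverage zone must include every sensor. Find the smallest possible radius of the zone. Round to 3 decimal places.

Side lengths²: A_1A_2² = 37, A_1A_3² = 52, A_2A_3² = 125.
Since A_2A_3² = 125 ≥ 52 + 37 = 89, the angle opposite A_2A_3 is not acute, so the smallest enclosing circle has A_2A_3 as diameter.
Centre = midpoint of A_2A_3 = (2.5, 0), r² = 125/4 = 31.25.
r = √(31.25) ≈ 5.590.

5.590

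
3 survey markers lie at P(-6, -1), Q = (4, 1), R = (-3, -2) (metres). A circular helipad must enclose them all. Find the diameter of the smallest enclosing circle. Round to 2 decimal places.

10.20

Side lengths²: PQ² = 104, PR² = 10, QR² = 58.
Since PQ² = 104 ≥ 58 + 10 = 68, the angle opposite PQ is not acute, so the smallest enclosing circle has PQ as diameter.
Centre = midpoint of PQ = (-1, 0), r² = 104/4 = 26.
Diameter = 2r = 2√26 ≈ 10.20.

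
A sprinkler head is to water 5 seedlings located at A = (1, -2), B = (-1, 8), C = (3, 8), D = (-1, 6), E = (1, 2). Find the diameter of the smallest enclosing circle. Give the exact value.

10.4

The minimum enclosing circle is determined by three boundary points: A, B, C.
Their circumcentre is (1, 3.2) with r² = 27.04.
The farthest remaining point D is at distance² 11.84 ≤ 27.04.
Diameter = 2r = 2√(27.04) = 10.4.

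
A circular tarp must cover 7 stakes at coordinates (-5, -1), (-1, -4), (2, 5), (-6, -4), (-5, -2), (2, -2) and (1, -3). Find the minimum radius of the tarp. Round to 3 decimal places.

The minimum enclosing circle of a finite set is fixed by two of the points (as a diameter) or three (as a circumcircle).
The farthest pair is (2, 5)–(-6, -4) with squared distance 145. The circle on this segment as diameter has centre (-2, 0.5) and r² = 145/4 = 36.25.
Check (-5, -1): distance² to centre = 11.25 ≤ 36.25, so it lies inside.
All remaining points lie in this disk, and no smaller disk contains both endpoints, so this is the minimum enclosing circle.
r = √(36.25) ≈ 6.021.

6.021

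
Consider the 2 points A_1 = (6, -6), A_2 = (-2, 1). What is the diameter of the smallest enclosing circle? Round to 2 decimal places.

The smallest circle enclosing two points has them as diameter endpoints.
Centre = midpoint = (2, -2.5); r² = |A_1A_2|²/4 = 113/4 = 28.25.
Diameter = 2r = 2√(28.25) ≈ 10.63.

10.63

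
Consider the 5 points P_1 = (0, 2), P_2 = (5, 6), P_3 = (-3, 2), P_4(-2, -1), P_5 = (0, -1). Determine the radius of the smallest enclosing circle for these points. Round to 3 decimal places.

4.950

A smallest enclosing disk is always determined by at most three of the input points on its boundary.
The farthest pair is P_2–P_4 with squared distance 98. The circle on this segment as diameter has centre (1.5, 2.5) and r² = 98/4 = 24.5.
Check P_1: distance² to centre = 2.5 ≤ 24.5, so it lies inside.
All remaining points lie in this disk, and no smaller disk contains both endpoints, so this is the minimum enclosing circle.
r = √(24.5) ≈ 4.950.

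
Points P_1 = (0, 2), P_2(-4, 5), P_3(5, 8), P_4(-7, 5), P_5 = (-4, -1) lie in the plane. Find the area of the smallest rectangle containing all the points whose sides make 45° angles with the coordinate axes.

90

In coordinates u = x + y, v = x − y the rectangle is axis-aligned; the map (x,y)→(u,v) scales areas by 2.
u-values: 2, 1, 13, -2, -5; range = 13 − (-5) = 18.
v-values: -2, -9, -3, -12, -3; range = -2 − (-12) = 10.
Area = (18 × 10) / 2 = 90.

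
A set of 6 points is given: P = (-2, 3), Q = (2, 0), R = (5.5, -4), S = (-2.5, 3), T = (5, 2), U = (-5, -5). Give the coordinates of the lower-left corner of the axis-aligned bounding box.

x-range [-5, 5.5], y-range [-5, 3].
The lower-left corner is (-5, -5).

(-5, -5)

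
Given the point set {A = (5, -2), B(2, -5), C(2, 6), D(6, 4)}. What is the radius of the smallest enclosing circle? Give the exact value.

The farthest pair is B–C with squared distance 121. The circle on this segment as diameter has centre (2, 0.5) and r² = 121/4 = 30.25.
Check A: distance² to centre = 15.25 ≤ 30.25, so it lies inside.
All remaining points lie in this disk, and no smaller disk contains both endpoints, so this is the minimum enclosing circle.
r = √(30.25) = 5.5.

5.5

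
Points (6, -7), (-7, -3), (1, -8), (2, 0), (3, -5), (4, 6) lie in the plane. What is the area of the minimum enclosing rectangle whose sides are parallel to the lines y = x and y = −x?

In coordinates u = x + y, v = x − y the rectangle is axis-aligned; the map (x,y)→(u,v) scales areas by 2.
u-values: -1, -10, -7, 2, -2, 10; range = 10 − (-10) = 20.
v-values: 13, -4, 9, 2, 8, -2; range = 13 − (-4) = 17.
Area = (20 × 17) / 2 = 170.

170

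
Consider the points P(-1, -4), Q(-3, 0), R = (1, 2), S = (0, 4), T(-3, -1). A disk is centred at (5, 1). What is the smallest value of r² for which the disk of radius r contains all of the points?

68

The required radius is the distance from (5, 1) to the farthest point.
Squared distances: 61, 65, 17, 34, 68.
Maximum is 68, attained at T.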